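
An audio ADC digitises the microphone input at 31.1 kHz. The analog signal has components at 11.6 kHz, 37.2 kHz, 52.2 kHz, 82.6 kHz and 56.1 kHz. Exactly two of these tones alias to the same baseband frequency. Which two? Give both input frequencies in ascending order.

37.2 kHz, 56.1 kHz

fs/2 = 15.55 kHz.
11.6 kHz ≤ fs/2 = 15.55 kHz, passes unchanged.
37.2 kHz mod fs = 6.1 kHz.
6.1 kHz ≤ fs/2 = 15.55 kHz, appears at 6.1 kHz.
52.2 kHz mod fs = 21.1 kHz.
21.1 kHz > fs/2 = 15.55 kHz, folds to fs − 21.1 kHz = 10 kHz.
82.6 kHz mod fs = 20.4 kHz.
20.4 kHz > fs/2 = 15.55 kHz, folds to fs − 20.4 kHz = 10.7 kHz.
56.1 kHz mod fs = 25 kHz.
25 kHz > fs/2 = 15.55 kHz, folds to fs − 25 kHz = 6.1 kHz.
37.2 kHz and 56.1 kHz both map to 6.1 kHz.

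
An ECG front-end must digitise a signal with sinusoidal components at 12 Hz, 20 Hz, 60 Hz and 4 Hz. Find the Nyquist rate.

Highest-frequency component: 60 Hz.
Nyquist rate = 2 × 60 Hz = 120 Hz.

120 Hz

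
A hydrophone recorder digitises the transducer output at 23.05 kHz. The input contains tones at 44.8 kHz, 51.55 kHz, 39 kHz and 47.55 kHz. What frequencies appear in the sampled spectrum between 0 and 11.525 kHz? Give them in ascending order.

1.3 kHz, 1.45 kHz, 5.45 kHz, 7.1 kHz

fs/2 = 11.525 kHz.
44.8 kHz mod fs = 21.75 kHz.
21.75 kHz > fs/2 = 11.525 kHz, folds to fs − 21.75 kHz = 1.3 kHz.
51.55 kHz mod fs = 5.45 kHz.
5.45 kHz ≤ fs/2 = 11.525 kHz, appears at 5.45 kHz.
39 kHz mod fs = 15.95 kHz.
15.95 kHz > fs/2 = 11.525 kHz, folds to fs − 15.95 kHz = 7.1 kHz.
47.55 kHz mod fs = 1.45 kHz.
1.45 kHz ≤ fs/2 = 11.525 kHz, appears at 1.45 kHz.
Distinct values: {1.3 kHz, 1.45 kHz, 5.45 kHz, 7.1 kHz}.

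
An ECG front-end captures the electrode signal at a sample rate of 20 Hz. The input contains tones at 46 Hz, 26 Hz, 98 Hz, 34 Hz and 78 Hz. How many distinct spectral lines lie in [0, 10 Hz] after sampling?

2

fs/2 = 10 Hz.
46 Hz mod fs = 6 Hz.
6 Hz ≤ fs/2 = 10 Hz, appears at 6 Hz.
26 Hz mod fs = 6 Hz.
6 Hz ≤ fs/2 = 10 Hz, appears at 6 Hz.
98 Hz mod fs = 18 Hz.
18 Hz > fs/2 = 10 Hz, folds to fs − 18 Hz = 2 Hz.
34 Hz mod fs = 14 Hz.
14 Hz > fs/2 = 10 Hz, folds to fs − 14 Hz = 6 Hz.
78 Hz mod fs = 18 Hz.
18 Hz > fs/2 = 10 Hz, folds to fs − 18 Hz = 2 Hz.
Distinct values: {2 Hz, 6 Hz} → 2.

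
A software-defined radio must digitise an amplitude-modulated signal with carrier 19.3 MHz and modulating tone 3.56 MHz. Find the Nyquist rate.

AM sidebands sit at fc ± fm = 15.74 MHz and 22.86 MHz.
Highest-frequency component: 22.86 MHz.
Nyquist rate = 2 × 22.86 MHz = 45.72 MHz.

45.72 MHz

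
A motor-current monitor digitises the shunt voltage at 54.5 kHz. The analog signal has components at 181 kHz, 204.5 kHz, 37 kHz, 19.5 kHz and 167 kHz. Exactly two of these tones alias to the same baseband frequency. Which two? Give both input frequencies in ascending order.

37 kHz, 181 kHz

fs/2 = 27.25 kHz.
181 kHz mod fs = 17.5 kHz.
17.5 kHz ≤ fs/2 = 27.25 kHz, appears at 17.5 kHz.
204.5 kHz mod fs = 41 kHz.
41 kHz > fs/2 = 27.25 kHz, folds to fs − 41 kHz = 13.5 kHz.
37 kHz > fs/2 = 27.25 kHz, folds to fs − 37 kHz = 17.5 kHz.
19.5 kHz ≤ fs/2 = 27.25 kHz, passes unchanged.
167 kHz mod fs = 3.5 kHz.
3.5 kHz ≤ fs/2 = 27.25 kHz, appears at 3.5 kHz.
37 kHz and 181 kHz both map to 17.5 kHz.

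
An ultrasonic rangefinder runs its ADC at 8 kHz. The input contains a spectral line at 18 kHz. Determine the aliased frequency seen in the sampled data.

2 kHz

18 kHz mod fs = 2 kHz.
2 kHz ≤ fs/2 = 4 kHz, appears at 2 kHz.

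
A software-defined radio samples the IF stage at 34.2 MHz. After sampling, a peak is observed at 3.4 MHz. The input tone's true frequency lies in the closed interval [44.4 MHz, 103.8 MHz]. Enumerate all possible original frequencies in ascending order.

65 MHz, 71.8 MHz, 99.2 MHz

Frequencies that alias to 3.4 MHz are k·fs ± 3.4 MHz for integer k ≥ 0.
k=0: 3.4 MHz.
k=1: 30.8 MHz, 37.6 MHz.
k=2: 65 MHz, 71.8 MHz.
k=3: 99.2 MHz, 106 MHz.
k=4: 133.4 MHz, 140.2 MHz.
Within [44.4 MHz, 103.8 MHz]: 65 MHz, 71.8 MHz, 99.2 MHz.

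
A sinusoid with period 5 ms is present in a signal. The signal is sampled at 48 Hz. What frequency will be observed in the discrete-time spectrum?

T = 5 ms → f = 1/T = 200 Hz.
200 Hz mod fs = 8 Hz.
8 Hz ≤ fs/2 = 24 Hz, appears at 8 Hz.

8 Hz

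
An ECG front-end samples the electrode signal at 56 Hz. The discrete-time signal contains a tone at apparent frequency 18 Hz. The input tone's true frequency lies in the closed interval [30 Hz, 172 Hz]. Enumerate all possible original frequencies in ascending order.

Frequencies that alias to 18 Hz are k·fs ± 18 Hz for integer k ≥ 0.
k=0: 18 Hz.
k=1: 38 Hz, 74 Hz.
k=2: 94 Hz, 130 Hz.
k=3: 150 Hz, 186 Hz.
k=4: 206 Hz, 242 Hz.
Within [30 Hz, 172 Hz]: 38 Hz, 74 Hz, 94 Hz, 130 Hz, 150 Hz.

38 Hz, 74 Hz, 94 Hz, 130 Hz, 150 Hz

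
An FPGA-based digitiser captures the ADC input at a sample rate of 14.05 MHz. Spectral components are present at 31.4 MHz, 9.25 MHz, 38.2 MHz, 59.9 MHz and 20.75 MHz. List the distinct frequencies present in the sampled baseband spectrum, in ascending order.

fs/2 = 7.025 MHz.
31.4 MHz mod fs = 3.3 MHz.
3.3 MHz ≤ fs/2 = 7.025 MHz, appears at 3.3 MHz.
9.25 MHz > fs/2 = 7.025 MHz, folds to fs − 9.25 MHz = 4.8 MHz.
38.2 MHz mod fs = 10.1 MHz.
10.1 MHz > fs/2 = 7.025 MHz, folds to fs − 10.1 MHz = 3.95 MHz.
59.9 MHz mod fs = 3.7 MHz.
3.7 MHz ≤ fs/2 = 7.025 MHz, appears at 3.7 MHz.
20.75 MHz mod fs = 6.7 MHz.
6.7 MHz ≤ fs/2 = 7.025 MHz, appears at 6.7 MHz.
Distinct values: {3.3 MHz, 3.7 MHz, 3.95 MHz, 4.8 MHz, 6.7 MHz}.

3.3 MHz, 3.7 MHz, 3.95 MHz, 4.8 MHz, 6.7 MHz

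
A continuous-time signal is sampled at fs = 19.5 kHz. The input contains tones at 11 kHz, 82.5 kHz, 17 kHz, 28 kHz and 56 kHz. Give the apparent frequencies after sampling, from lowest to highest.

2.5 kHz, 4.5 kHz, 8.5 kHz

fs/2 = 9.75 kHz.
11 kHz > fs/2 = 9.75 kHz, folds to fs − 11 kHz = 8.5 kHz.
82.5 kHz mod fs = 4.5 kHz.
4.5 kHz ≤ fs/2 = 9.75 kHz, appears at 4.5 kHz.
17 kHz > fs/2 = 9.75 kHz, folds to fs − 17 kHz = 2.5 kHz.
28 kHz mod fs = 8.5 kHz.
8.5 kHz ≤ fs/2 = 9.75 kHz, appears at 8.5 kHz.
56 kHz mod fs = 17 kHz.
17 kHz > fs/2 = 9.75 kHz, folds to fs − 17 kHz = 2.5 kHz.
Distinct values: {2.5 kHz, 4.5 kHz, 8.5 kHz}.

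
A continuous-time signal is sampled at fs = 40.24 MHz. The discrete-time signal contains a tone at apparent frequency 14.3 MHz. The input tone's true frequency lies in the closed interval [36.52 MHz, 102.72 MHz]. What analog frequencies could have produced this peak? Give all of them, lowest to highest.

Frequencies that alias to 14.3 MHz are k·fs ± 14.3 MHz for integer k ≥ 0.
k=0: 14.3 MHz.
k=1: 25.94 MHz, 54.54 MHz.
k=2: 66.18 MHz, 94.78 MHz.
k=3: 106.42 MHz, 135.02 MHz.
Within [36.52 MHz, 102.72 MHz]: 54.54 MHz, 66.18 MHz, 94.78 MHz.

54.54 MHz, 66.18 MHz, 94.78 MHz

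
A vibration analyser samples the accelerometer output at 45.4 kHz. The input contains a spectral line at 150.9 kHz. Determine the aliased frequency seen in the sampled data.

150.9 kHz mod fs = 14.7 kHz.
14.7 kHz ≤ fs/2 = 22.7 kHz, appears at 14.7 kHz.

14.7 kHz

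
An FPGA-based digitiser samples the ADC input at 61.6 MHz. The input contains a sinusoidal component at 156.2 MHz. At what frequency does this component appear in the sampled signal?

156.2 MHz mod fs = 33 MHz.
33 MHz > fs/2 = 30.8 MHz, folds to fs − 33 MHz = 28.6 MHz.

28.6 MHz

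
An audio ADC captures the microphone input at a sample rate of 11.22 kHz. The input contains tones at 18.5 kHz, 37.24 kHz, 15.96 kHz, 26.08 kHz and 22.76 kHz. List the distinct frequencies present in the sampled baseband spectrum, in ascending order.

fs/2 = 5.61 kHz.
18.5 kHz mod fs = 7.28 kHz.
7.28 kHz > fs/2 = 5.61 kHz, folds to fs − 7.28 kHz = 3.94 kHz.
37.24 kHz mod fs = 3.58 kHz.
3.58 kHz ≤ fs/2 = 5.61 kHz, appears at 3.58 kHz.
15.96 kHz mod fs = 4.74 kHz.
4.74 kHz ≤ fs/2 = 5.61 kHz, appears at 4.74 kHz.
26.08 kHz mod fs = 3.64 kHz.
3.64 kHz ≤ fs/2 = 5.61 kHz, appears at 3.64 kHz.
22.76 kHz mod fs = 0.32 kHz.
0.32 kHz ≤ fs/2 = 5.61 kHz, appears at 0.32 kHz.
Distinct values: {0.32 kHz, 3.58 kHz, 3.64 kHz, 3.94 kHz, 4.74 kHz}.

0.32 kHz, 3.58 kHz, 3.64 kHz, 3.94 kHz, 4.74 kHz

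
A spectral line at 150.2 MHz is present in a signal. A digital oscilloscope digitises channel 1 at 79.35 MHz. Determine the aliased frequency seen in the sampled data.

150.2 MHz mod fs = 70.85 MHz.
70.85 MHz > fs/2 = 39.675 MHz, folds to fs − 70.85 MHz = 8.5 MHz.

8.5 MHz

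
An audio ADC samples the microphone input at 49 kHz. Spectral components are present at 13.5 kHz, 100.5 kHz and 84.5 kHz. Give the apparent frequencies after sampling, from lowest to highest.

2.5 kHz, 13.5 kHz

fs/2 = 24.5 kHz.
13.5 kHz ≤ fs/2 = 24.5 kHz, passes unchanged.
100.5 kHz mod fs = 2.5 kHz.
2.5 kHz ≤ fs/2 = 24.5 kHz, appears at 2.5 kHz.
84.5 kHz mod fs = 35.5 kHz.
35.5 kHz > fs/2 = 24.5 kHz, folds to fs − 35.5 kHz = 13.5 kHz.
Distinct values: {2.5 kHz, 13.5 kHz}.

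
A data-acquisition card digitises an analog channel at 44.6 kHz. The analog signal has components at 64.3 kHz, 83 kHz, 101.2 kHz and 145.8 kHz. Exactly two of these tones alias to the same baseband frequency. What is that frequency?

fs/2 = 22.3 kHz.
64.3 kHz mod fs = 19.7 kHz.
19.7 kHz ≤ fs/2 = 22.3 kHz, appears at 19.7 kHz.
83 kHz mod fs = 38.4 kHz.
38.4 kHz > fs/2 = 22.3 kHz, folds to fs − 38.4 kHz = 6.2 kHz.
101.2 kHz mod fs = 12 kHz.
12 kHz ≤ fs/2 = 22.3 kHz, appears at 12 kHz.
145.8 kHz mod fs = 12 kHz.
12 kHz ≤ fs/2 = 22.3 kHz, appears at 12 kHz.
101.2 kHz and 145.8 kHz both map to 12 kHz.

12 kHz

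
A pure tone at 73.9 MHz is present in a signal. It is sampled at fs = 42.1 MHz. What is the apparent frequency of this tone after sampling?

10.3 MHz

73.9 MHz mod fs = 31.8 MHz.
31.8 MHz > fs/2 = 21.05 MHz, folds to fs − 31.8 MHz = 10.3 MHz.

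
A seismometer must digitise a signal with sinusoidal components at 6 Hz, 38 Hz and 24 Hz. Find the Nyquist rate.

76 Hz

Highest-frequency component: 38 Hz.
Nyquist rate = 2 × 38 Hz = 76 Hz.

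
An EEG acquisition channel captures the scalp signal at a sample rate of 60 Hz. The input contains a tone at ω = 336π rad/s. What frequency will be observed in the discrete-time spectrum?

ω = 336π rad/s → f = ω/(2π) = 168 Hz.
168 Hz mod fs = 48 Hz.
48 Hz > fs/2 = 30 Hz, folds to fs − 48 Hz = 12 Hz.

12 Hz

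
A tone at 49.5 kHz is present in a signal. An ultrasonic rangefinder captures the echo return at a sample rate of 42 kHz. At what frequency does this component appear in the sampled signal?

49.5 kHz mod fs = 7.5 kHz.
7.5 kHz ≤ fs/2 = 21 kHz, appears at 7.5 kHz.

7.5 kHz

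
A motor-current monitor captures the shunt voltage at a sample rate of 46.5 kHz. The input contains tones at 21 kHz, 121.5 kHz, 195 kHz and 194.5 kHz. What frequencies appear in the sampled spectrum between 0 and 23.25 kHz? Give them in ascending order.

fs/2 = 23.25 kHz.
21 kHz ≤ fs/2 = 23.25 kHz, passes unchanged.
121.5 kHz mod fs = 28.5 kHz.
28.5 kHz > fs/2 = 23.25 kHz, folds to fs − 28.5 kHz = 18 kHz.
195 kHz mod fs = 9 kHz.
9 kHz ≤ fs/2 = 23.25 kHz, appears at 9 kHz.
194.5 kHz mod fs = 8.5 kHz.
8.5 kHz ≤ fs/2 = 23.25 kHz, appears at 8.5 kHz.
Distinct values: {8.5 kHz, 9 kHz, 18 kHz, 21 kHz}.

8.5 kHz, 9 kHz, 18 kHz, 21 kHz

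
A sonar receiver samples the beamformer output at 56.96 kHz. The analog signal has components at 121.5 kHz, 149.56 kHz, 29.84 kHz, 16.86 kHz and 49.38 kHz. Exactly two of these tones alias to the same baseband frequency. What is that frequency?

fs/2 = 28.48 kHz.
121.5 kHz mod fs = 7.58 kHz.
7.58 kHz ≤ fs/2 = 28.48 kHz, appears at 7.58 kHz.
149.56 kHz mod fs = 35.64 kHz.
35.64 kHz > fs/2 = 28.48 kHz, folds to fs − 35.64 kHz = 21.32 kHz.
29.84 kHz > fs/2 = 28.48 kHz, folds to fs − 29.84 kHz = 27.12 kHz.
16.86 kHz ≤ fs/2 = 28.48 kHz, passes unchanged.
49.38 kHz > fs/2 = 28.48 kHz, folds to fs − 49.38 kHz = 7.58 kHz.
49.38 kHz and 121.5 kHz both map to 7.58 kHz.

7.58 kHz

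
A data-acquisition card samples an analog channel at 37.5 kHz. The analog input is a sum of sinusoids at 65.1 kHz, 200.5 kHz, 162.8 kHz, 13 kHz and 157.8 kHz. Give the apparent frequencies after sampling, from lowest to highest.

fs/2 = 18.75 kHz.
65.1 kHz mod fs = 27.6 kHz.
27.6 kHz > fs/2 = 18.75 kHz, folds to fs − 27.6 kHz = 9.9 kHz.
200.5 kHz mod fs = 13 kHz.
13 kHz ≤ fs/2 = 18.75 kHz, appears at 13 kHz.
162.8 kHz mod fs = 12.8 kHz.
12.8 kHz ≤ fs/2 = 18.75 kHz, appears at 12.8 kHz.
13 kHz ≤ fs/2 = 18.75 kHz, passes unchanged.
157.8 kHz mod fs = 7.8 kHz.
7.8 kHz ≤ fs/2 = 18.75 kHz, appears at 7.8 kHz.
Distinct values: {7.8 kHz, 9.9 kHz, 12.8 kHz, 13 kHz}.

7.8 kHz, 9.9 kHz, 12.8 kHz, 13 kHz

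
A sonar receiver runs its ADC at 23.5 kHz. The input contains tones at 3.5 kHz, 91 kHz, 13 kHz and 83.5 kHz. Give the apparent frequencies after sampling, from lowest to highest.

fs/2 = 11.75 kHz.
3.5 kHz ≤ fs/2 = 11.75 kHz, passes unchanged.
91 kHz mod fs = 20.5 kHz.
20.5 kHz > fs/2 = 11.75 kHz, folds to fs − 20.5 kHz = 3 kHz.
13 kHz > fs/2 = 11.75 kHz, folds to fs − 13 kHz = 10.5 kHz.
83.5 kHz mod fs = 13 kHz.
13 kHz > fs/2 = 11.75 kHz, folds to fs − 13 kHz = 10.5 kHz.
Distinct values: {3 kHz, 3.5 kHz, 10.5 kHz}.

3 kHz, 3.5 kHz, 10.5 kHz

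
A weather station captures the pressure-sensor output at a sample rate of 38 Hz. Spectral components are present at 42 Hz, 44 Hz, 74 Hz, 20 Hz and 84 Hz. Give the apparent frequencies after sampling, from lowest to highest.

2 Hz, 4 Hz, 6 Hz, 8 Hz, 18 Hz

fs/2 = 19 Hz.
42 Hz mod fs = 4 Hz.
4 Hz ≤ fs/2 = 19 Hz, appears at 4 Hz.
44 Hz mod fs = 6 Hz.
6 Hz ≤ fs/2 = 19 Hz, appears at 6 Hz.
74 Hz mod fs = 36 Hz.
36 Hz > fs/2 = 19 Hz, folds to fs − 36 Hz = 2 Hz.
20 Hz > fs/2 = 19 Hz, folds to fs − 20 Hz = 18 Hz.
84 Hz mod fs = 8 Hz.
8 Hz ≤ fs/2 = 19 Hz, appears at 8 Hz.
Distinct values: {2 Hz, 4 Hz, 6 Hz, 8 Hz, 18 Hz}.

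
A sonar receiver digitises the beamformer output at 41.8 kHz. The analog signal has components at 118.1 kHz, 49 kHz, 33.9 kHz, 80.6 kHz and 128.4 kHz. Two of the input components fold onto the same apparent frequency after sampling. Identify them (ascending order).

80.6 kHz, 128.4 kHz

fs/2 = 20.9 kHz.
118.1 kHz mod fs = 34.5 kHz.
34.5 kHz > fs/2 = 20.9 kHz, folds to fs − 34.5 kHz = 7.3 kHz.
49 kHz mod fs = 7.2 kHz.
7.2 kHz ≤ fs/2 = 20.9 kHz, appears at 7.2 kHz.
33.9 kHz > fs/2 = 20.9 kHz, folds to fs − 33.9 kHz = 7.9 kHz.
80.6 kHz mod fs = 38.8 kHz.
38.8 kHz > fs/2 = 20.9 kHz, folds to fs − 38.8 kHz = 3 kHz.
128.4 kHz mod fs = 3 kHz.
3 kHz ≤ fs/2 = 20.9 kHz, appears at 3 kHz.
80.6 kHz and 128.4 kHz both map to 3 kHz.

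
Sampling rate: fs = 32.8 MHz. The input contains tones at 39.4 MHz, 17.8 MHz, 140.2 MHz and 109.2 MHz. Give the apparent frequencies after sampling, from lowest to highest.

fs/2 = 16.4 MHz.
39.4 MHz mod fs = 6.6 MHz.
6.6 MHz ≤ fs/2 = 16.4 MHz, appears at 6.6 MHz.
17.8 MHz > fs/2 = 16.4 MHz, folds to fs − 17.8 MHz = 15 MHz.
140.2 MHz mod fs = 9 MHz.
9 MHz ≤ fs/2 = 16.4 MHz, appears at 9 MHz.
109.2 MHz mod fs = 10.8 MHz.
10.8 MHz ≤ fs/2 = 16.4 MHz, appears at 10.8 MHz.
Distinct values: {6.6 MHz, 9 MHz, 10.8 MHz, 15 MHz}.

6.6 MHz, 9 MHz, 10.8 MHz, 15 MHz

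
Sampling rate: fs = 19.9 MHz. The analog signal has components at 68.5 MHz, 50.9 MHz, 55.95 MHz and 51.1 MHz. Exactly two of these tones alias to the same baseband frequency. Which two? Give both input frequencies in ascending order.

50.9 MHz, 68.5 MHz

fs/2 = 9.95 MHz.
68.5 MHz mod fs = 8.8 MHz.
8.8 MHz ≤ fs/2 = 9.95 MHz, appears at 8.8 MHz.
50.9 MHz mod fs = 11.1 MHz.
11.1 MHz > fs/2 = 9.95 MHz, folds to fs − 11.1 MHz = 8.8 MHz.
55.95 MHz mod fs = 16.15 MHz.
16.15 MHz > fs/2 = 9.95 MHz, folds to fs − 16.15 MHz = 3.75 MHz.
51.1 MHz mod fs = 11.3 MHz.
11.3 MHz > fs/2 = 9.95 MHz, folds to fs − 11.3 MHz = 8.6 MHz.
50.9 MHz and 68.5 MHz both map to 8.8 MHz.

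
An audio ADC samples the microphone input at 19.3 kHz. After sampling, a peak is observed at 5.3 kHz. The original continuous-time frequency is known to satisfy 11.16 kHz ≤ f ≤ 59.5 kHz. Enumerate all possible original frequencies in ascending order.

Frequencies that alias to 5.3 kHz are k·fs ± 5.3 kHz for integer k ≥ 0.
k=0: 5.3 kHz.
k=1: 14 kHz, 24.6 kHz.
k=2: 33.3 kHz, 43.9 kHz.
k=3: 52.6 kHz, 63.2 kHz.
k=4: 71.9 kHz, 82.5 kHz.
Within [11.16 kHz, 59.5 kHz]: 14 kHz, 24.6 kHz, 33.3 kHz, 43.9 kHz, 52.6 kHz.

14 kHz, 24.6 kHz, 33.3 kHz, 43.9 kHz, 52.6 kHz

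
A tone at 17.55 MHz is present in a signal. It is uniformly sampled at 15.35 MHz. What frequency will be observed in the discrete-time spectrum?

17.55 MHz mod fs = 2.2 MHz.
2.2 MHz ≤ fs/2 = 7.675 MHz, appears at 2.2 MHz.

2.2 MHz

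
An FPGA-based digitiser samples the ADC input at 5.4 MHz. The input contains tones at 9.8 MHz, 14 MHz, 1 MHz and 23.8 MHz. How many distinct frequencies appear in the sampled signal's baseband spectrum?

fs/2 = 2.7 MHz.
9.8 MHz mod fs = 4.4 MHz.
4.4 MHz > fs/2 = 2.7 MHz, folds to fs − 4.4 MHz = 1 MHz.
14 MHz mod fs = 3.2 MHz.
3.2 MHz > fs/2 = 2.7 MHz, folds to fs − 3.2 MHz = 2.2 MHz.
1 MHz ≤ fs/2 = 2.7 MHz, passes unchanged.
23.8 MHz mod fs = 2.2 MHz.
2.2 MHz ≤ fs/2 = 2.7 MHz, appears at 2.2 MHz.
Distinct values: {1 MHz, 2.2 MHz} → 2.

2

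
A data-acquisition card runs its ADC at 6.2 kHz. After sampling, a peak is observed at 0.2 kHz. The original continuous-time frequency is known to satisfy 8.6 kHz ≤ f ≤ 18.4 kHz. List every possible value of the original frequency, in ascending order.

12.2 kHz, 12.6 kHz, 18.4 kHz

Frequencies that alias to 0.2 kHz are k·fs ± 0.2 kHz for integer k ≥ 0.
k=0: 0.2 kHz.
k=1: 6 kHz, 6.4 kHz.
k=2: 12.2 kHz, 12.6 kHz.
k=3: 18.4 kHz, 18.8 kHz.
k=4: 24.6 kHz, 25 kHz.
Within [8.6 kHz, 18.4 kHz]: 12.2 kHz, 12.6 kHz, 18.4 kHz.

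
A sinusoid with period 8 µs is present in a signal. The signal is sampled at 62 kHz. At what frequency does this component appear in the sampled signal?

T = 8 µs → f = 1/T = 125 kHz.
125 kHz mod fs = 1 kHz.
1 kHz ≤ fs/2 = 31 kHz, appears at 1 kHz.

1 kHz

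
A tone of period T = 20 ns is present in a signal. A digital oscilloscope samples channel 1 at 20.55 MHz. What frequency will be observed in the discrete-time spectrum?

T = 20 ns → f = 1/T = 50 MHz.
50 MHz mod fs = 8.9 MHz.
8.9 MHz ≤ fs/2 = 10.275 MHz, appears at 8.9 MHz.

8.9 MHz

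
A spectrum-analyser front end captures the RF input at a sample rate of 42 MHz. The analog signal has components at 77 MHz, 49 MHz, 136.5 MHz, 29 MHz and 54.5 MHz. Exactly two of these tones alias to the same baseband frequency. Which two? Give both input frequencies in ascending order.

fs/2 = 21 MHz.
77 MHz mod fs = 35 MHz.
35 MHz > fs/2 = 21 MHz, folds to fs − 35 MHz = 7 MHz.
49 MHz mod fs = 7 MHz.
7 MHz ≤ fs/2 = 21 MHz, appears at 7 MHz.
136.5 MHz mod fs = 10.5 MHz.
10.5 MHz ≤ fs/2 = 21 MHz, appears at 10.5 MHz.
29 MHz > fs/2 = 21 MHz, folds to fs − 29 MHz = 13 MHz.
54.5 MHz mod fs = 12.5 MHz.
12.5 MHz ≤ fs/2 = 21 MHz, appears at 12.5 MHz.
49 MHz and 77 MHz both map to 7 MHz.

49 MHz, 77 MHz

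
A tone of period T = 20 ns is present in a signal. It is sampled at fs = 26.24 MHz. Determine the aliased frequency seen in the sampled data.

T = 20 ns → f = 1/T = 50 MHz.
50 MHz mod fs = 23.76 MHz.
23.76 MHz > fs/2 = 13.12 MHz, folds to fs − 23.76 MHz = 2.48 MHz.

2.48 MHz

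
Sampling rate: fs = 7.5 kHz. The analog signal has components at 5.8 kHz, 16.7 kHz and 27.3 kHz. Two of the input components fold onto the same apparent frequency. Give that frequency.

fs/2 = 3.75 kHz.
5.8 kHz > fs/2 = 3.75 kHz, folds to fs − 5.8 kHz = 1.7 kHz.
16.7 kHz mod fs = 1.7 kHz.
1.7 kHz ≤ fs/2 = 3.75 kHz, appears at 1.7 kHz.
27.3 kHz mod fs = 4.8 kHz.
4.8 kHz > fs/2 = 3.75 kHz, folds to fs − 4.8 kHz = 2.7 kHz.
5.8 kHz and 16.7 kHz both map to 1.7 kHz.

1.7 kHz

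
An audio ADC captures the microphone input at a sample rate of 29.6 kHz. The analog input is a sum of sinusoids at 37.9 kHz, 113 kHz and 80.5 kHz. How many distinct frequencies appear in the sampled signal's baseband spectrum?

fs/2 = 14.8 kHz.
37.9 kHz mod fs = 8.3 kHz.
8.3 kHz ≤ fs/2 = 14.8 kHz, appears at 8.3 kHz.
113 kHz mod fs = 24.2 kHz.
24.2 kHz > fs/2 = 14.8 kHz, folds to fs − 24.2 kHz = 5.4 kHz.
80.5 kHz mod fs = 21.3 kHz.
21.3 kHz > fs/2 = 14.8 kHz, folds to fs − 21.3 kHz = 8.3 kHz.
Distinct values: {5.4 kHz, 8.3 kHz} → 2.

2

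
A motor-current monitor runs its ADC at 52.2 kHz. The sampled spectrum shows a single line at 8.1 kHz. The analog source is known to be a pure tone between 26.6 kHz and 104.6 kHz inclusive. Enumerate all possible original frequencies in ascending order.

44.1 kHz, 60.3 kHz, 96.3 kHz

Frequencies that alias to 8.1 kHz are k·fs ± 8.1 kHz for integer k ≥ 0.
k=0: 8.1 kHz.
k=1: 44.1 kHz, 60.3 kHz.
k=2: 96.3 kHz, 112.5 kHz.
k=3: 148.5 kHz, 164.7 kHz.
Within [26.6 kHz, 104.6 kHz]: 44.1 kHz, 60.3 kHz, 96.3 kHz.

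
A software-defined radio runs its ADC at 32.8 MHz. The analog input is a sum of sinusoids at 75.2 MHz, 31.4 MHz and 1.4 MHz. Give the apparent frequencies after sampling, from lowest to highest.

1.4 MHz, 9.6 MHz

fs/2 = 16.4 MHz.
75.2 MHz mod fs = 9.6 MHz.
9.6 MHz ≤ fs/2 = 16.4 MHz, appears at 9.6 MHz.
31.4 MHz > fs/2 = 16.4 MHz, folds to fs − 31.4 MHz = 1.4 MHz.
1.4 MHz ≤ fs/2 = 16.4 MHz, passes unchanged.
Distinct values: {1.4 MHz, 9.6 MHz}.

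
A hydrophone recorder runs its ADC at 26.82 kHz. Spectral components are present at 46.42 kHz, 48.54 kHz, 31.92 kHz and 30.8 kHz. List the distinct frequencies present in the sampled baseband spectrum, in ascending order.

fs/2 = 13.41 kHz.
46.42 kHz mod fs = 19.6 kHz.
19.6 kHz > fs/2 = 13.41 kHz, folds to fs − 19.6 kHz = 7.22 kHz.
48.54 kHz mod fs = 21.72 kHz.
21.72 kHz > fs/2 = 13.41 kHz, folds to fs − 21.72 kHz = 5.1 kHz.
31.92 kHz mod fs = 5.1 kHz.
5.1 kHz ≤ fs/2 = 13.41 kHz, appears at 5.1 kHz.
30.8 kHz mod fs = 3.98 kHz.
3.98 kHz ≤ fs/2 = 13.41 kHz, appears at 3.98 kHz.
Distinct values: {3.98 kHz, 5.1 kHz, 7.22 kHz}.

3.98 kHz, 5.1 kHz, 7.22 kHz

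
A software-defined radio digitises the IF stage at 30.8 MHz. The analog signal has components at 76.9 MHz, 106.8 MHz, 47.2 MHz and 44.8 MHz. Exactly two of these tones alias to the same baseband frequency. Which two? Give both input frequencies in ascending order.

fs/2 = 15.4 MHz.
76.9 MHz mod fs = 15.3 MHz.
15.3 MHz ≤ fs/2 = 15.4 MHz, appears at 15.3 MHz.
106.8 MHz mod fs = 14.4 MHz.
14.4 MHz ≤ fs/2 = 15.4 MHz, appears at 14.4 MHz.
47.2 MHz mod fs = 16.4 MHz.
16.4 MHz > fs/2 = 15.4 MHz, folds to fs − 16.4 MHz = 14.4 MHz.
44.8 MHz mod fs = 14 MHz.
14 MHz ≤ fs/2 = 15.4 MHz, appears at 14 MHz.
47.2 MHz and 106.8 MHz both map to 14.4 MHz.

47.2 MHz, 106.8 MHz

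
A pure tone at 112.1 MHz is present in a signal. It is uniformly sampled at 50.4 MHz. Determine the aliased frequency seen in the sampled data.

11.3 MHz

112.1 MHz mod fs = 11.3 MHz.
11.3 MHz ≤ fs/2 = 25.2 MHz, appears at 11.3 MHz.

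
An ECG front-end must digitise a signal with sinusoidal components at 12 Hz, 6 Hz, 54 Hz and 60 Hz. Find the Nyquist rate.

Highest-frequency component: 60 Hz.
Nyquist rate = 2 × 60 Hz = 120 Hz.

120 Hz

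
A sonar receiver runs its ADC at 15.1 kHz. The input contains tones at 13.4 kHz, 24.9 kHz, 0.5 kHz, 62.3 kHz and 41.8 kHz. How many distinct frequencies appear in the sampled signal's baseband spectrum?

5

fs/2 = 7.55 kHz.
13.4 kHz > fs/2 = 7.55 kHz, folds to fs − 13.4 kHz = 1.7 kHz.
24.9 kHz mod fs = 9.8 kHz.
9.8 kHz > fs/2 = 7.55 kHz, folds to fs − 9.8 kHz = 5.3 kHz.
0.5 kHz ≤ fs/2 = 7.55 kHz, passes unchanged.
62.3 kHz mod fs = 1.9 kHz.
1.9 kHz ≤ fs/2 = 7.55 kHz, appears at 1.9 kHz.
41.8 kHz mod fs = 11.6 kHz.
11.6 kHz > fs/2 = 7.55 kHz, folds to fs − 11.6 kHz = 3.5 kHz.
Distinct values: {0.5 kHz, 1.7 kHz, 1.9 kHz, 3.5 kHz, 5.3 kHz} → 5.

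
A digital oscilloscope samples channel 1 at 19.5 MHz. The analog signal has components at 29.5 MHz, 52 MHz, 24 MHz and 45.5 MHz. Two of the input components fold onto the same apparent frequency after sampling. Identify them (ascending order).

45.5 MHz, 52 MHz

fs/2 = 9.75 MHz.
29.5 MHz mod fs = 10 MHz.
10 MHz > fs/2 = 9.75 MHz, folds to fs − 10 MHz = 9.5 MHz.
52 MHz mod fs = 13 MHz.
13 MHz > fs/2 = 9.75 MHz, folds to fs − 13 MHz = 6.5 MHz.
24 MHz mod fs = 4.5 MHz.
4.5 MHz ≤ fs/2 = 9.75 MHz, appears at 4.5 MHz.
45.5 MHz mod fs = 6.5 MHz.
6.5 MHz ≤ fs/2 = 9.75 MHz, appears at 6.5 MHz.
45.5 MHz and 52 MHz both map to 6.5 MHz.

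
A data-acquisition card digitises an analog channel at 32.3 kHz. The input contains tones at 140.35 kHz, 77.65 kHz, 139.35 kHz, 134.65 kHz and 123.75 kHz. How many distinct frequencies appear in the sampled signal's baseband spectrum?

fs/2 = 16.15 kHz.
140.35 kHz mod fs = 11.15 kHz.
11.15 kHz ≤ fs/2 = 16.15 kHz, appears at 11.15 kHz.
77.65 kHz mod fs = 13.05 kHz.
13.05 kHz ≤ fs/2 = 16.15 kHz, appears at 13.05 kHz.
139.35 kHz mod fs = 10.15 kHz.
10.15 kHz ≤ fs/2 = 16.15 kHz, appears at 10.15 kHz.
134.65 kHz mod fs = 5.45 kHz.
5.45 kHz ≤ fs/2 = 16.15 kHz, appears at 5.45 kHz.
123.75 kHz mod fs = 26.85 kHz.
26.85 kHz > fs/2 = 16.15 kHz, folds to fs − 26.85 kHz = 5.45 kHz.
Distinct values: {5.45 kHz, 10.15 kHz, 11.15 kHz, 13.05 kHz} → 4.

4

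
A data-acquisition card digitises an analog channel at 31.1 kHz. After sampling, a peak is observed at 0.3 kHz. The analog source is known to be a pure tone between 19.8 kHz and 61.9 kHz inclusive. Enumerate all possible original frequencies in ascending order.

Frequencies that alias to 0.3 kHz are k·fs ± 0.3 kHz for integer k ≥ 0.
k=0: 0.3 kHz.
k=1: 30.8 kHz, 31.4 kHz.
k=2: 61.9 kHz, 62.5 kHz.
k=3: 93 kHz, 93.6 kHz.
Within [19.8 kHz, 61.9 kHz]: 30.8 kHz, 31.4 kHz, 61.9 kHz.

30.8 kHz, 31.4 kHz, 61.9 kHz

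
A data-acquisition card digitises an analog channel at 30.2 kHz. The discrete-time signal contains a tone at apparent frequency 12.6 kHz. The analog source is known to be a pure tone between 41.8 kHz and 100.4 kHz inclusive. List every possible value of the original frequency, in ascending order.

42.8 kHz, 47.8 kHz, 73 kHz, 78 kHz

Frequencies that alias to 12.6 kHz are k·fs ± 12.6 kHz for integer k ≥ 0.
k=0: 12.6 kHz.
k=1: 17.6 kHz, 42.8 kHz.
k=2: 47.8 kHz, 73 kHz.
k=3: 78 kHz, 103.2 kHz.
k=4: 108.2 kHz, 133.4 kHz.
Within [41.8 kHz, 100.4 kHz]: 42.8 kHz, 47.8 kHz, 73 kHz, 78 kHz.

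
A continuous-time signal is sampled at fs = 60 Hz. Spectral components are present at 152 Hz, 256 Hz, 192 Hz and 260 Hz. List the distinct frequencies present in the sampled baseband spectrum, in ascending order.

fs/2 = 30 Hz.
152 Hz mod fs = 32 Hz.
32 Hz > fs/2 = 30 Hz, folds to fs − 32 Hz = 28 Hz.
256 Hz mod fs = 16 Hz.
16 Hz ≤ fs/2 = 30 Hz, appears at 16 Hz.
192 Hz mod fs = 12 Hz.
12 Hz ≤ fs/2 = 30 Hz, appears at 12 Hz.
260 Hz mod fs = 20 Hz.
20 Hz ≤ fs/2 = 30 Hz, appears at 20 Hz.
Distinct values: {12 Hz, 16 Hz, 20 Hz, 28 Hz}.

12 Hz, 16 Hz, 20 Hz, 28 Hz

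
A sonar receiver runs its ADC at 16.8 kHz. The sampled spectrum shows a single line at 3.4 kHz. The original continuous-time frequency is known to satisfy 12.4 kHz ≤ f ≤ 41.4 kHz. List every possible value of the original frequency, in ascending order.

13.4 kHz, 20.2 kHz, 30.2 kHz, 37 kHz

Frequencies that alias to 3.4 kHz are k·fs ± 3.4 kHz for integer k ≥ 0.
k=0: 3.4 kHz.
k=1: 13.4 kHz, 20.2 kHz.
k=2: 30.2 kHz, 37 kHz.
k=3: 47 kHz, 53.8 kHz.
Within [12.4 kHz, 41.4 kHz]: 13.4 kHz, 20.2 kHz, 30.2 kHz, 37 kHz.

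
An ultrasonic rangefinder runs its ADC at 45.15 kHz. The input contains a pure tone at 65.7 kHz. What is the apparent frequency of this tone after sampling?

20.55 kHz

65.7 kHz mod fs = 20.55 kHz.
20.55 kHz ≤ fs/2 = 22.575 kHz, appears at 20.55 kHz.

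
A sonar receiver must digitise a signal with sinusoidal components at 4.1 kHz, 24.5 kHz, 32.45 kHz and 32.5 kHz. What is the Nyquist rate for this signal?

65 kHz

Highest-frequency component: 32.5 kHz.
Nyquist rate = 2 × 32.5 kHz = 65 kHz.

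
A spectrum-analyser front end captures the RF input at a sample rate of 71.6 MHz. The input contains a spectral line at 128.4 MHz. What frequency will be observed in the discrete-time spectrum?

128.4 MHz mod fs = 56.8 MHz.
56.8 MHz > fs/2 = 35.8 MHz, folds to fs − 56.8 MHz = 14.8 MHz.

14.8 MHz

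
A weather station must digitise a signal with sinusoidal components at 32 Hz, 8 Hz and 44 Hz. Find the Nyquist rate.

88 Hz

Highest-frequency component: 44 Hz.
Nyquist rate = 2 × 44 Hz = 88 Hz.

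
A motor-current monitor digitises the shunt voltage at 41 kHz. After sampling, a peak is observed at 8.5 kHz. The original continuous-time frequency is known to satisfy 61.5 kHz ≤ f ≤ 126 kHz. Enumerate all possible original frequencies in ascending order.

Frequencies that alias to 8.5 kHz are k·fs ± 8.5 kHz for integer k ≥ 0.
k=0: 8.5 kHz.
k=1: 32.5 kHz, 49.5 kHz.
k=2: 73.5 kHz, 90.5 kHz.
k=3: 114.5 kHz, 131.5 kHz.
k=4: 155.5 kHz, 172.5 kHz.
Within [61.5 kHz, 126 kHz]: 73.5 kHz, 90.5 kHz, 114.5 kHz.

73.5 kHz, 90.5 kHz, 114.5 kHz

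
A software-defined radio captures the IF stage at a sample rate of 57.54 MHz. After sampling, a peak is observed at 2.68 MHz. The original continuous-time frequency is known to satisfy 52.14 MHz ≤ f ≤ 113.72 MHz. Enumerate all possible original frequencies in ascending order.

Frequencies that alias to 2.68 MHz are k·fs ± 2.68 MHz for integer k ≥ 0.
k=0: 2.68 MHz.
k=1: 54.86 MHz, 60.22 MHz.
k=2: 112.4 MHz, 117.76 MHz.
k=3: 169.94 MHz, 175.3 MHz.
Within [52.14 MHz, 113.72 MHz]: 54.86 MHz, 60.22 MHz, 112.4 MHz.

54.86 MHz, 60.22 MHz, 112.4 MHz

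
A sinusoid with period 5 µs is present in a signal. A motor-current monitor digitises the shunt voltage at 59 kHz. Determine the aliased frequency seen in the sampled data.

T = 5 µs → f = 1/T = 200 kHz.
200 kHz mod fs = 23 kHz.
23 kHz ≤ fs/2 = 29.5 kHz, appears at 23 kHz.

23 kHz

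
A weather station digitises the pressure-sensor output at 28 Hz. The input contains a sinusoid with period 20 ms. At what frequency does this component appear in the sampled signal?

6 Hz

T = 20 ms → f = 1/T = 50 Hz.
50 Hz mod fs = 22 Hz.
22 Hz > fs/2 = 14 Hz, folds to fs − 22 Hz = 6 Hz.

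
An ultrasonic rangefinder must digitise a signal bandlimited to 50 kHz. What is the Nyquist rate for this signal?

Nyquist rate = 2 × 50 kHz = 100 kHz.

100 kHz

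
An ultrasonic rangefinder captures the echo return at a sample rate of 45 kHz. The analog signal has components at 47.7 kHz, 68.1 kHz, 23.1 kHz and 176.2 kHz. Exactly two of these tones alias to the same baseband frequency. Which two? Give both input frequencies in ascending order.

23.1 kHz, 68.1 kHz

fs/2 = 22.5 kHz.
47.7 kHz mod fs = 2.7 kHz.
2.7 kHz ≤ fs/2 = 22.5 kHz, appears at 2.7 kHz.
68.1 kHz mod fs = 23.1 kHz.
23.1 kHz > fs/2 = 22.5 kHz, folds to fs − 23.1 kHz = 21.9 kHz.
23.1 kHz > fs/2 = 22.5 kHz, folds to fs − 23.1 kHz = 21.9 kHz.
176.2 kHz mod fs = 41.2 kHz.
41.2 kHz > fs/2 = 22.5 kHz, folds to fs − 41.2 kHz = 3.8 kHz.
23.1 kHz and 68.1 kHz both map to 21.9 kHz.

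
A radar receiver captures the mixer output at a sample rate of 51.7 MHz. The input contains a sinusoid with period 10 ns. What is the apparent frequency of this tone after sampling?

3.4 MHz

T = 10 ns → f = 1/T = 100 MHz.
100 MHz mod fs = 48.3 MHz.
48.3 MHz > fs/2 = 25.85 MHz, folds to fs − 48.3 MHz = 3.4 MHz.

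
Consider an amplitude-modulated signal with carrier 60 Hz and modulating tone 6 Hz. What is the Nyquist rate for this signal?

AM sidebands sit at fc ± fm = 54 Hz and 66 Hz.
Highest-frequency component: 66 Hz.
Nyquist rate = 2 × 66 Hz = 132 Hz.

132 Hz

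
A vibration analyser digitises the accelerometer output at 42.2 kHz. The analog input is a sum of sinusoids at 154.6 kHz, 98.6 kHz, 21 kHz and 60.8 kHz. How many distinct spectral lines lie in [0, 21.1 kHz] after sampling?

fs/2 = 21.1 kHz.
154.6 kHz mod fs = 28 kHz.
28 kHz > fs/2 = 21.1 kHz, folds to fs − 28 kHz = 14.2 kHz.
98.6 kHz mod fs = 14.2 kHz.
14.2 kHz ≤ fs/2 = 21.1 kHz, appears at 14.2 kHz.
21 kHz ≤ fs/2 = 21.1 kHz, passes unchanged.
60.8 kHz mod fs = 18.6 kHz.
18.6 kHz ≤ fs/2 = 21.1 kHz, appears at 18.6 kHz.
Distinct values: {14.2 kHz, 18.6 kHz, 21 kHz} → 3.

3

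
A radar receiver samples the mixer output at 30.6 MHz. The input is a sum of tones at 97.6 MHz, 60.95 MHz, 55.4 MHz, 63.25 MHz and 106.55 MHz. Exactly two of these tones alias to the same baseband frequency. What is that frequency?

fs/2 = 15.3 MHz.
97.6 MHz mod fs = 5.8 MHz.
5.8 MHz ≤ fs/2 = 15.3 MHz, appears at 5.8 MHz.
60.95 MHz mod fs = 30.35 MHz.
30.35 MHz > fs/2 = 15.3 MHz, folds to fs − 30.35 MHz = 0.25 MHz.
55.4 MHz mod fs = 24.8 MHz.
24.8 MHz > fs/2 = 15.3 MHz, folds to fs − 24.8 MHz = 5.8 MHz.
63.25 MHz mod fs = 2.05 MHz.
2.05 MHz ≤ fs/2 = 15.3 MHz, appears at 2.05 MHz.
106.55 MHz mod fs = 14.75 MHz.
14.75 MHz ≤ fs/2 = 15.3 MHz, appears at 14.75 MHz.
55.4 MHz and 97.6 MHz both map to 5.8 MHz.

5.8 MHz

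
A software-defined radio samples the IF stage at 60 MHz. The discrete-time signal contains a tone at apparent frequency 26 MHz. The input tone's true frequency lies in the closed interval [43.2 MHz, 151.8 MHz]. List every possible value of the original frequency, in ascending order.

86 MHz, 94 MHz, 146 MHz

Frequencies that alias to 26 MHz are k·fs ± 26 MHz for integer k ≥ 0.
k=0: 26 MHz.
k=1: 34 MHz, 86 MHz.
k=2: 94 MHz, 146 MHz.
k=3: 154 MHz, 206 MHz.
Within [43.2 MHz, 151.8 MHz]: 86 MHz, 94 MHz, 146 MHz.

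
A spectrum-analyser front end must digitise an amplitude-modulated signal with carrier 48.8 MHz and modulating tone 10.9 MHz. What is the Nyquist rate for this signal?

119.4 MHz

AM sidebands sit at fc ± fm = 37.9 MHz and 59.7 MHz.
Highest-frequency component: 59.7 MHz.
Nyquist rate = 2 × 59.7 MHz = 119.4 MHz.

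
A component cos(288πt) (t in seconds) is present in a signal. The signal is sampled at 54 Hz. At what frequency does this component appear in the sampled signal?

18 Hz

ω = 288π rad/s → f = ω/(2π) = 144 Hz.
144 Hz mod fs = 36 Hz.
36 Hz > fs/2 = 27 Hz, folds to fs − 36 Hz = 18 Hz.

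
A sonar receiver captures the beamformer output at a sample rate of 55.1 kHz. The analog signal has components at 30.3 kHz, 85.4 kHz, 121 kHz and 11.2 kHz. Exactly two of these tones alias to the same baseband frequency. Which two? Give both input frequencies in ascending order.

fs/2 = 27.55 kHz.
30.3 kHz > fs/2 = 27.55 kHz, folds to fs − 30.3 kHz = 24.8 kHz.
85.4 kHz mod fs = 30.3 kHz.
30.3 kHz > fs/2 = 27.55 kHz, folds to fs − 30.3 kHz = 24.8 kHz.
121 kHz mod fs = 10.8 kHz.
10.8 kHz ≤ fs/2 = 27.55 kHz, appears at 10.8 kHz.
11.2 kHz ≤ fs/2 = 27.55 kHz, passes unchanged.
30.3 kHz and 85.4 kHz both map to 24.8 kHz.

30.3 kHz, 85.4 kHz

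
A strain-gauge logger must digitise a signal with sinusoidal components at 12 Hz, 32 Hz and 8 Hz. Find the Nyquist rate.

Highest-frequency component: 32 Hz.
Nyquist rate = 2 × 32 Hz = 64 Hz.

64 Hz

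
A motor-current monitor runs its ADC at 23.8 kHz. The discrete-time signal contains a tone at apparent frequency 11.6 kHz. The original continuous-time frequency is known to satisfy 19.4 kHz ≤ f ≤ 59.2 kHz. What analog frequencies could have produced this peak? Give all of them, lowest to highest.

Frequencies that alias to 11.6 kHz are k·fs ± 11.6 kHz for integer k ≥ 0.
k=0: 11.6 kHz.
k=1: 12.2 kHz, 35.4 kHz.
k=2: 36 kHz, 59.2 kHz.
k=3: 59.8 kHz, 83 kHz.
Within [19.4 kHz, 59.2 kHz]: 35.4 kHz, 36 kHz, 59.2 kHz.

35.4 kHz, 36 kHz, 59.2 kHz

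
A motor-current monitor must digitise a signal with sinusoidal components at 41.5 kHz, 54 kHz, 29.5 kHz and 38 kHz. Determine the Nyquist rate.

Highest-frequency component: 54 kHz.
Nyquist rate = 2 × 54 kHz = 108 kHz.

108 kHz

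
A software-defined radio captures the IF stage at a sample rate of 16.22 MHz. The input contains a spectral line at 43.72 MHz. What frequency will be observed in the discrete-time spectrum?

43.72 MHz mod fs = 11.28 MHz.
11.28 MHz > fs/2 = 8.11 MHz, folds to fs − 11.28 MHz = 4.94 MHz.

4.94 MHz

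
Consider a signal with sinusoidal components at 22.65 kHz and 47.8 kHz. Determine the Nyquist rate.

Highest-frequency component: 47.8 kHz.
Nyquist rate = 2 × 47.8 kHz = 95.6 kHz.

95.6 kHz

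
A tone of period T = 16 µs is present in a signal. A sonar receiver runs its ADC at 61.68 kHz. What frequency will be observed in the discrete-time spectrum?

0.82 kHz

T = 16 µs → f = 1/T = 62.5 kHz.
62.5 kHz mod fs = 0.82 kHz.
0.82 kHz ≤ fs/2 = 30.84 kHz, appears at 0.82 kHz.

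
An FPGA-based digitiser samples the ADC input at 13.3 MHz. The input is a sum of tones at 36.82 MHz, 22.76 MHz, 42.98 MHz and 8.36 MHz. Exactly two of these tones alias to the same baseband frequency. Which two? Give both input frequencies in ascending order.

fs/2 = 6.65 MHz.
36.82 MHz mod fs = 10.22 MHz.
10.22 MHz > fs/2 = 6.65 MHz, folds to fs − 10.22 MHz = 3.08 MHz.
22.76 MHz mod fs = 9.46 MHz.
9.46 MHz > fs/2 = 6.65 MHz, folds to fs − 9.46 MHz = 3.84 MHz.
42.98 MHz mod fs = 3.08 MHz.
3.08 MHz ≤ fs/2 = 6.65 MHz, appears at 3.08 MHz.
8.36 MHz > fs/2 = 6.65 MHz, folds to fs − 8.36 MHz = 4.94 MHz.
36.82 MHz and 42.98 MHz both map to 3.08 MHz.

36.82 MHz, 42.98 MHz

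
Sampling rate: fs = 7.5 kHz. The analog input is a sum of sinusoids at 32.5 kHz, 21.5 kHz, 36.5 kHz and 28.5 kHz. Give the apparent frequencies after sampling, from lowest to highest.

1 kHz, 1.5 kHz, 2.5 kHz

fs/2 = 3.75 kHz.
32.5 kHz mod fs = 2.5 kHz.
2.5 kHz ≤ fs/2 = 3.75 kHz, appears at 2.5 kHz.
21.5 kHz mod fs = 6.5 kHz.
6.5 kHz > fs/2 = 3.75 kHz, folds to fs − 6.5 kHz = 1 kHz.
36.5 kHz mod fs = 6.5 kHz.
6.5 kHz > fs/2 = 3.75 kHz, folds to fs − 6.5 kHz = 1 kHz.
28.5 kHz mod fs = 6 kHz.
6 kHz > fs/2 = 3.75 kHz, folds to fs − 6 kHz = 1.5 kHz.
Distinct values: {1 kHz, 1.5 kHz, 2.5 kHz}.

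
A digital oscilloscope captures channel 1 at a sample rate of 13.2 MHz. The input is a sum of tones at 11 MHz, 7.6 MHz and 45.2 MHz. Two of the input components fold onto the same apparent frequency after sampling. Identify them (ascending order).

7.6 MHz, 45.2 MHz

fs/2 = 6.6 MHz.
11 MHz > fs/2 = 6.6 MHz, folds to fs − 11 MHz = 2.2 MHz.
7.6 MHz > fs/2 = 6.6 MHz, folds to fs − 7.6 MHz = 5.6 MHz.
45.2 MHz mod fs = 5.6 MHz.
5.6 MHz ≤ fs/2 = 6.6 MHz, appears at 5.6 MHz.
7.6 MHz and 45.2 MHz both map to 5.6 MHz.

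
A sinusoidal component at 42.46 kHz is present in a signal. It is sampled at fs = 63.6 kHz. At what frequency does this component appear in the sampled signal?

42.46 kHz > fs/2 = 31.8 kHz, folds to fs − 42.46 kHz = 21.14 kHz.

21.14 kHz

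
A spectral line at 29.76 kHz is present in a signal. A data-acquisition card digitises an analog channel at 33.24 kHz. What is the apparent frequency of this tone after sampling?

29.76 kHz > fs/2 = 16.62 kHz, folds to fs − 29.76 kHz = 3.48 kHz.

3.48 kHz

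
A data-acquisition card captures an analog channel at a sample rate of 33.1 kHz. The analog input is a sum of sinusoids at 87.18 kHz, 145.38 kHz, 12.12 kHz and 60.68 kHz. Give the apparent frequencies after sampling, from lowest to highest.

fs/2 = 16.55 kHz.
87.18 kHz mod fs = 20.98 kHz.
20.98 kHz > fs/2 = 16.55 kHz, folds to fs − 20.98 kHz = 12.12 kHz.
145.38 kHz mod fs = 12.98 kHz.
12.98 kHz ≤ fs/2 = 16.55 kHz, appears at 12.98 kHz.
12.12 kHz ≤ fs/2 = 16.55 kHz, passes unchanged.
60.68 kHz mod fs = 27.58 kHz.
27.58 kHz > fs/2 = 16.55 kHz, folds to fs − 27.58 kHz = 5.52 kHz.
Distinct values: {5.52 kHz, 12.12 kHz, 12.98 kHz}.

5.52 kHz, 12.12 kHz, 12.98 kHz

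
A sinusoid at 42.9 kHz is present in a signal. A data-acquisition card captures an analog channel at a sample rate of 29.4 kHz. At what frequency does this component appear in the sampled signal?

13.5 kHz

42.9 kHz mod fs = 13.5 kHz.
13.5 kHz ≤ fs/2 = 14.7 kHz, appears at 13.5 kHz.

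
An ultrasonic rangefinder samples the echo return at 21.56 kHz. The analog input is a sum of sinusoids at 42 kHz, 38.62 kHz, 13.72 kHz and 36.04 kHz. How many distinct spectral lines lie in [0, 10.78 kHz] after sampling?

4

fs/2 = 10.78 kHz.
42 kHz mod fs = 20.44 kHz.
20.44 kHz > fs/2 = 10.78 kHz, folds to fs − 20.44 kHz = 1.12 kHz.
38.62 kHz mod fs = 17.06 kHz.
17.06 kHz > fs/2 = 10.78 kHz, folds to fs − 17.06 kHz = 4.5 kHz.
13.72 kHz > fs/2 = 10.78 kHz, folds to fs − 13.72 kHz = 7.84 kHz.
36.04 kHz mod fs = 14.48 kHz.
14.48 kHz > fs/2 = 10.78 kHz, folds to fs − 14.48 kHz = 7.08 kHz.
Distinct values: {1.12 kHz, 4.5 kHz, 7.08 kHz, 7.84 kHz} → 4.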